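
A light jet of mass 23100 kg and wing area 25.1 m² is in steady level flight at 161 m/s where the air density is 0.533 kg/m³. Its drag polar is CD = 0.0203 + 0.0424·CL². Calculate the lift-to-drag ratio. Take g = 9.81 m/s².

Level flight ⇒ L = W = m·g = 23100 × 9.81 = 2.2661×10^5 N.
q = ½ρv² = ½ × 0.533 × 161² = 6908 Pa.
Required CL = L/(qS) = 2.2661×10^5/(6908·25.1) = 1.307.
CD = 0.0203 + 0.0424 × 1.307² = 0.09272.
L/D = CL/CD = 1.307 / 0.09272 = 14.1

L/D = 14.1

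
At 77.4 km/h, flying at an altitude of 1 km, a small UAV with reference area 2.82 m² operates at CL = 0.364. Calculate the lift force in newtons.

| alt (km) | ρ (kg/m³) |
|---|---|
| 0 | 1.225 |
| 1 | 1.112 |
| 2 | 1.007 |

At 1 km, from the table: ρ = 1.112 kg/m³.
Convert speed: v = 77.4 km/h ÷ 3.6 = 21.5 m/s.
Dynamic pressure q = ½ρv² = ½ × 1.112 × 21.5² = 257 Pa.
L = q·S·CL = 257 × 2.82 × 0.364 = 264 N

L = 264 N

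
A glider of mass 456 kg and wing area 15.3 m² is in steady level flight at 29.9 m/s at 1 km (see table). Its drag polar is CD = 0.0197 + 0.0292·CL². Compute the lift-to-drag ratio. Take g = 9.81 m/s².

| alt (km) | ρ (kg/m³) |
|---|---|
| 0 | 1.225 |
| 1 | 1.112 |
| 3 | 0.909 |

At 1 km, from the table: ρ = 1.112 kg/m³.
Level flight ⇒ L = W = m·g = 456 × 9.81 = 4473.4 N.
q = ½ρv² = ½ × 1.112 × 29.9² = 497.1 Pa.
Required CL = L/(qS) = 4473.4/(497.1·15.3) = 0.5882.
CD = 0.0197 + 0.0292 × 0.5882² = 0.0298.
L/D = CL/CD = 0.5882 / 0.0298 = 19.7

L/D = 19.7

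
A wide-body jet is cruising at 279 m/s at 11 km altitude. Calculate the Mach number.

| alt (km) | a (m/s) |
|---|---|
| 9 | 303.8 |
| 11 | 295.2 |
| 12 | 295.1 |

M = 0.945

At 11 km, from the table: a = 295.2 m/s.
M = v/a = 279 / 295.2 = 0.945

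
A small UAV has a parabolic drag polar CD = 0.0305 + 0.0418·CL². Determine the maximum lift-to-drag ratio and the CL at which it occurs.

(L/D)max = 14, at CL = 0.854

For CD = CD0 + K·CL², (L/D)max occurs at CL* = √(CD0/K) and equals 1/(2√(K·CD0)).
(L/D)max = 1/(2√(0.0418 × 0.0305)) = 1/(2 × 0.03571) = 14
CL* = √(0.0305/0.0418) = 0.854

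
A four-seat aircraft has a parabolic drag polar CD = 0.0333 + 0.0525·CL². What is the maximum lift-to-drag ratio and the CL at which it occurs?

(L/D)max = 12, at CL = 0.796

For CD = CD0 + K·CL², (L/D)max occurs at CL* = √(CD0/K) and equals 1/(2√(K·CD0)).
(L/D)max = 1/(2√(0.0525 × 0.0333)) = 1/(2 × 0.04181) = 12
CL* = √(0.0333/0.0525) = 0.796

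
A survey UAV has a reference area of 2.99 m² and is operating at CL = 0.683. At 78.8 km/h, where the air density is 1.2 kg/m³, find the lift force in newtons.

L = 587 N

Convert speed: v = 78.8 km/h ÷ 3.6 = 21.89 m/s.
L = ½ρv²S·CL = ½ × 1.2 × 21.89² × 2.99 × 0.683 = 587 N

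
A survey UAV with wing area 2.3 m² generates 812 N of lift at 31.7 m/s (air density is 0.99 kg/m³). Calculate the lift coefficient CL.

From L = ½ρv²S·CL, rearranging gives CL = 2L/(ρv²S).
CL = 2 × 812 / (0.99 × 31.7² × 2.3) = 0.71

CL = 0.71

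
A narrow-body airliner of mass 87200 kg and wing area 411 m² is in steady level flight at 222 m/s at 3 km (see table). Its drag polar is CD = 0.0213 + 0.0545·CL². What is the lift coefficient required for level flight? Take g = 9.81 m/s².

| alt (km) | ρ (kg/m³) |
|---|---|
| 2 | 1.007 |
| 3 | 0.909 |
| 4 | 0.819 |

At 3 km, from the table: ρ = 0.909 kg/m³.
In steady level flight, lift balances weight: W = mg = 87200 × 9.81 = 8.5543×10^5 N.
Dynamic pressure q = 0.5 × 0.909 × 222² = 22400 Pa.
CL = 2W/(ρv²S) = 2×8.5543×10^5/(0.909×222²×411) = 0.09292.

CL = 0.0929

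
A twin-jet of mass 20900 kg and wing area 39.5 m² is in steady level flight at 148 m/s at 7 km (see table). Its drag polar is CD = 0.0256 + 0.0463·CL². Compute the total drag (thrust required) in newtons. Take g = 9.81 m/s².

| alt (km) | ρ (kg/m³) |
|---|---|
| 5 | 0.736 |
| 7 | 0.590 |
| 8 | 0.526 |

D = 14200 N

At 7 km, from the table: ρ = 0.590 kg/m³.
In steady level flight, lift balances weight: W = mg = 20900 × 9.81 = 2.0503×10^5 N.
Dynamic pressure q = 0.5 × 0.59 × 148² = 6462 Pa.
CL = 2W/(ρv²S) = 2×2.0503×10^5/(0.59×148²×39.5) = 0.8033.
CD = 0.0256 + 0.0463 × 0.8033² = 0.05548.
D = q·S·CD = 6462 × 39.5 × 0.05548 = 14160 N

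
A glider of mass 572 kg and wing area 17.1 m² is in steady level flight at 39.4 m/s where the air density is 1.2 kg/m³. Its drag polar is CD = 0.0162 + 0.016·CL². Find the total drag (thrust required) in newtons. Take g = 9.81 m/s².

D = 290 N

Weight W = mg = 572 × 9.81 = 5611.3 N; in level flight L = W.
q = ½ρv² = ½ × 1.2 × 39.4² = 931.4 Pa.
CL = W/(q·S) = 5611.3 / (931.4 × 17.1) = 0.3523.
CD = 0.0162 + 0.016 × 0.3523² = 0.01819.
D = q·S·CD = 931.4 × 17.1 × 0.01819 = 289.7 N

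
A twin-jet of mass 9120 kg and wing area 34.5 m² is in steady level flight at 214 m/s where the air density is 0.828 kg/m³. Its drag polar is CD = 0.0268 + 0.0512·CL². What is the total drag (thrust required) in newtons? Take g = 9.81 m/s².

D = 18200 N

Weight W = mg = 9120 × 9.81 = 89467 N; in level flight L = W.
Dynamic pressure q = 0.5 × 0.828 × 214² = 18960 Pa.
Required CL = L/(qS) = 89467/(18960·34.5) = 0.1368.
CD = 0.0268 + 0.0512 × 0.1368² = 0.02776.
D = q·S·CD = 18960 × 34.5 × 0.02776 = 18160 N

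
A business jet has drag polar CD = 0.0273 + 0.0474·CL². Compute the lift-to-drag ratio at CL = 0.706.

L/D = 13.9

CD = 0.0273 + 0.0474 × 0.706² = 0.05093
L/D = CL/CD = 0.706 / 0.05093 = 13.9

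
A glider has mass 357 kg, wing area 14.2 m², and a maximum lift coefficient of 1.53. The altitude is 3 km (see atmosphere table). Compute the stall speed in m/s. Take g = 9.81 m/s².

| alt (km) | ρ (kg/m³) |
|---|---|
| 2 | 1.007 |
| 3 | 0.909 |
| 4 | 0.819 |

V_stall = 18.8 m/s

At 3 km, from the table: ρ = 0.909 kg/m³.
Stall occurs when L = W at CL,max. W = mg = 357 × 9.81 = 3502 N.
V_stall = √(2W/(ρ·S·CL,max)) = √(2 × 3502 / (0.909 × 14.2 × 1.53))
V_stall = √354.7 = 18.8 m/s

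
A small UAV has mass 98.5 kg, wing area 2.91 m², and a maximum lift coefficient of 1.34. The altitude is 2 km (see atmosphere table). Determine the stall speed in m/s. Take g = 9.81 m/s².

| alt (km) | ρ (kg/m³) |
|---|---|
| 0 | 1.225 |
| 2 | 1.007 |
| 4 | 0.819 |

V_stall = 22.2 m/s

At 2 km, from the table: ρ = 1.007 kg/m³.
Weight W = mg = 98.5 × 9.81 = 966.3 N.
From L = ½ρV²S·CL,max = W: V_stall = √(2W/(ρSCL,max)) = √(2·966.3/(1.007·2.91·1.34))
V_stall = √492.2 = 22.2 m/s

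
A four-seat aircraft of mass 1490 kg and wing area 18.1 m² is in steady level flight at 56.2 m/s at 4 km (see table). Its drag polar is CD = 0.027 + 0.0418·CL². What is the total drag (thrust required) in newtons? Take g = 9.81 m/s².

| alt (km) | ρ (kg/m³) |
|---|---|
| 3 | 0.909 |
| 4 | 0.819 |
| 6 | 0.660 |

At 4 km, from the table: ρ = 0.819 kg/m³.
Weight W = mg = 1490 × 9.81 = 14617 N; in level flight L = W.
Dynamic pressure q = 0.5 × 0.819 × 56.2² = 1293 Pa.
CL = 2W/(ρv²S) = 2×14617/(0.819×56.2²×18.1) = 0.6244.
CD = 0.027 + 0.0418 × 0.6244² = 0.0433.
D = q·S·CD = 1293 × 18.1 × 0.0433 = 1014 N

D = 1010 N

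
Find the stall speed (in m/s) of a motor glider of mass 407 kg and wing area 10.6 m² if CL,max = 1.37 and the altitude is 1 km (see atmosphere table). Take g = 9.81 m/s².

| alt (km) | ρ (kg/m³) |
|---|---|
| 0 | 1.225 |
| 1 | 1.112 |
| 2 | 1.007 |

At 1 km, from the table: ρ = 1.112 kg/m³.
At stall, lift equals weight: L = W = m·g = 407 × 9.81 = 3993 N.
V_stall = √(2W/(ρ·S·CL,max)) = √(2 × 3993 / (1.112 × 10.6 × 1.37))
V_stall = √494.5 = 22.2 m/s

V_stall = 22.2 m/s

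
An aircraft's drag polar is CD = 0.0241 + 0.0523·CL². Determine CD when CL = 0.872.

CD = 0.0241 + 0.0523 × 0.872² = 0.0241 + 0.03977 = 0.0639

CD = 0.0639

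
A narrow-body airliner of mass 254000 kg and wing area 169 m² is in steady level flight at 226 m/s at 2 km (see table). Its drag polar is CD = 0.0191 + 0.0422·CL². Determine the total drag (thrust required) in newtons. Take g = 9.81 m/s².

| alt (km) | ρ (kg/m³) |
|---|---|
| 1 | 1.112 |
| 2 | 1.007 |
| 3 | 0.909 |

At 2 km, from the table: ρ = 1.007 kg/m³.
In steady level flight, lift balances weight: W = mg = 254000 × 9.81 = 2.4917×10^6 N.
Dynamic pressure q = 0.5 × 1.007 × 226² = 25720 Pa.
CL = 2W/(ρv²S) = 2×2.4917×10^6/(1.007×226²×169) = 0.5733.
CD = 0.0191 + 0.0422 × 0.5733² = 0.03297.
D = q·S·CD = 25720 × 169 × 0.03297 = 1.433×10^5 N

D = 1.43×10^5 N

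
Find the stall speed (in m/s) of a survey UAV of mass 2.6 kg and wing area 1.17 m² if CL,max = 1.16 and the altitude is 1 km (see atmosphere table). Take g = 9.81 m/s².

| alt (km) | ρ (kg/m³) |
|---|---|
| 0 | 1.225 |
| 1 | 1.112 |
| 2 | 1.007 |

V_stall = 5.81 m/s

At 1 km, from the table: ρ = 1.112 kg/m³.
Weight W = mg = 2.6 × 9.81 = 25.51 N.
V_stall = √(2W/(ρ·S·CL,max)) = √(2 × 25.51 / (1.112 × 1.17 × 1.16))
V_stall = √33.8 = 5.81 m/s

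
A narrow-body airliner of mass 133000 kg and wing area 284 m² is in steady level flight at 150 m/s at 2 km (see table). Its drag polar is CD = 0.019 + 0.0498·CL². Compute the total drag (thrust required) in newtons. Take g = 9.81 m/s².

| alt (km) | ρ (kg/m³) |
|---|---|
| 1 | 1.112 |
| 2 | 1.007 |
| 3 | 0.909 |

At 2 km, from the table: ρ = 1.007 kg/m³.
In steady level flight, lift balances weight: W = mg = 133000 × 9.81 = 1.3047×10^6 N.
Dynamic pressure q = 0.5 × 1.007 × 150² = 11330 Pa.
Required CL = L/(qS) = 1.3047×10^6/(11330·284) = 0.4055.
CD = 0.019 + 0.0498 × 0.4055² = 0.02719.
D = q·S·CD = 11330 × 284 × 0.02719 = 87480 N

D = 87500 N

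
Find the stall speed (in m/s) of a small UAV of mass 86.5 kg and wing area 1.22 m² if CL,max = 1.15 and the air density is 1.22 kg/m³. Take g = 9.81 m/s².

V_stall = 31.5 m/s

Weight W = mg = 86.5 × 9.81 = 848.6 N.
V_stall = √(2W/(ρ·S·CL,max)) = √(2 × 848.6 / (1.22 × 1.22 × 1.15))
V_stall = √991.5 = 31.5 m/s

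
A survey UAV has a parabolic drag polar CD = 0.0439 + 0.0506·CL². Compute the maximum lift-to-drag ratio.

For CD = CD0 + K·CL², (L/D)max occurs at CL* = √(CD0/K) and equals 1/(2√(K·CD0)).
(L/D)max = 1/(2√(0.0506 × 0.0439)) = 1/(2 × 0.04713) = 10.6

(L/D)max = 10.6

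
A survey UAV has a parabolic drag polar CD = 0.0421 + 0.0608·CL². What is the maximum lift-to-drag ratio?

(L/D)max = 9.88

For CD = CD0 + K·CL², (L/D)max occurs at CL* = √(CD0/K) and equals 1/(2√(K·CD0)).
(L/D)max = 1/(2√(0.0608 × 0.0421)) = 1/(2 × 0.05059) = 9.88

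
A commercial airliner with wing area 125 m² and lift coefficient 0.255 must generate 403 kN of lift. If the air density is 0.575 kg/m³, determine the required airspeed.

L = ½ρv²S·CL ⇒ v = √(2L/(ρ·S·CL))
v = √(2 × 4.03×10^5 / (0.575 × 125 × 0.255)) = √43980 = 210 m/s

v = 210 m/s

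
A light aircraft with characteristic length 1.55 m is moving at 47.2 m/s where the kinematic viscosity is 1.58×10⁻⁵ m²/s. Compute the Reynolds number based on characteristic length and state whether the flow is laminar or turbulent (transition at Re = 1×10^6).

Re = 4.63×10^6 (turbulent)

Re = v·c/ν = 47.2 × 1.55 / (1.58×10⁻⁵) = 4.63×10^6
Since 4.63×10^6 > 1×10^6, the flow is turbulent.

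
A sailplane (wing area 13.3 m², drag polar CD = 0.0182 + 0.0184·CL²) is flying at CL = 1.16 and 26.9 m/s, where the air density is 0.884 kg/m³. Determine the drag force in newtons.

D = 183 N

CD = 0.0182 + 0.0184 × 1.16² = 0.04296
D = ½ρv²S·CD = ½ × 0.884 × 26.9² × 13.3 × 0.04296 = 183 N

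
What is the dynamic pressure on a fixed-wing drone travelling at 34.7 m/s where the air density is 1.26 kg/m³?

q = ½ρv² = ½ × 1.26 × 34.7² = 759 Pa

q = 759 Pa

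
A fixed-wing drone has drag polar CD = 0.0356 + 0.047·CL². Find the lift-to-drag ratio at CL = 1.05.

L/D = 12

CD = 0.0356 + 0.047 × 1.05² = 0.08742
L/D = CL/CD = 1.05 / 0.08742 = 12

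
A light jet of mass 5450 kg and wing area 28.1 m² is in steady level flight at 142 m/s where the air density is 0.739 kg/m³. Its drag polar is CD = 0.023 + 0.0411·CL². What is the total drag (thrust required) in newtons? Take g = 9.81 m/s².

D = 5380 N

Level flight ⇒ L = W = m·g = 5450 × 9.81 = 53464 N.
Dynamic pressure q = 0.5 × 0.739 × 142² = 7451 Pa.
CL = 2W/(ρv²S) = 2×53464/(0.739×142²×28.1) = 0.2554.
CD = 0.023 + 0.0411 × 0.2554² = 0.02568.
D = q·S·CD = 7451 × 28.1 × 0.02568 = 5376 N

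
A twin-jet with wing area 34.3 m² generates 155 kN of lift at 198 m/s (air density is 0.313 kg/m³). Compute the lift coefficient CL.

From L = ½ρv²S·CL, rearranging gives CL = 2L/(ρv²S).
CL = 2 × 1.55×10^5 / (0.313 × 198² × 34.3) = 0.737

CL = 0.737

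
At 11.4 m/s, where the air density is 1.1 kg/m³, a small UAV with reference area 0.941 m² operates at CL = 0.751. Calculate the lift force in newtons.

L = 50.5 N

L = ½ρv²S·CL = ½ × 1.1 × 11.4² × 0.941 × 0.751 = 50.5 N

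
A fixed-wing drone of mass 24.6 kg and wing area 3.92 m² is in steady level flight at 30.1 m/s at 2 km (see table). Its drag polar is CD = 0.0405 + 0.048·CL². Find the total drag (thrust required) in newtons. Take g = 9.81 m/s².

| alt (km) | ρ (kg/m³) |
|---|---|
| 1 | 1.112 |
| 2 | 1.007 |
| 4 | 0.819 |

D = 74 N

At 2 km, from the table: ρ = 1.007 kg/m³.
Weight W = mg = 24.6 × 9.81 = 241.33 N; in level flight L = W.
q = ½ρv² = ½ × 1.007 × 30.1² = 456.2 Pa.
Required CL = L/(qS) = 241.33/(456.2·3.92) = 0.135.
CD = 0.0405 + 0.048 × 0.135² = 0.04137.
D = q·S·CD = 456.2 × 3.92 × 0.04137 = 73.99 N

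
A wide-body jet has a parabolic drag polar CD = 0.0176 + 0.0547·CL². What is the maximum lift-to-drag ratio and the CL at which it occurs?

For CD = CD0 + K·CL², (L/D)max occurs at CL* = √(CD0/K) and equals 1/(2√(K·CD0)).
(L/D)max = 1/(2√(0.0547 × 0.0176)) = 1/(2 × 0.03103) = 16.1
CL* = √(0.0176/0.0547) = 0.567

(L/D)max = 16.1, at CL = 0.567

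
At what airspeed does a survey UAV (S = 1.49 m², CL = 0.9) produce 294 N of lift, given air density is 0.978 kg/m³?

L = ½ρv²S·CL ⇒ v = √(2L/(ρ·S·CL))
v = √(2 × 294 / (0.978 × 1.49 × 0.9)) = √448.3 = 21.2 m/s

v = 21.2 m/s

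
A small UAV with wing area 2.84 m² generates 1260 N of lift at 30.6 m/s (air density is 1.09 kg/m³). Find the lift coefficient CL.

CL = 0.869

From L = ½ρv²S·CL, rearranging gives CL = 2L/(ρv²S).
CL = 2 × 1260 / (1.09 × 30.6² × 2.84) = 0.869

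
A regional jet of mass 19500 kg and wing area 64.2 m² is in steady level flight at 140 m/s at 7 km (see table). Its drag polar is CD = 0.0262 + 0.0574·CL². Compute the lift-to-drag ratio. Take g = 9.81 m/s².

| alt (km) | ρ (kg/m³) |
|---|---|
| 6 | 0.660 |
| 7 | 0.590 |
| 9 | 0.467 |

L/D = 12.4

At 7 km, from the table: ρ = 0.590 kg/m³.
In steady level flight, lift balances weight: W = mg = 19500 × 9.81 = 1.913×10^5 N.
q = ½ρv² = ½ × 0.59 × 140² = 5782 Pa.
CL = 2W/(ρv²S) = 2×1.913×10^5/(0.59×140²×64.2) = 0.5153.
CD = 0.0262 + 0.0574 × 0.5153² = 0.04144.
L/D = CL/CD = 0.5153 / 0.04144 = 12.4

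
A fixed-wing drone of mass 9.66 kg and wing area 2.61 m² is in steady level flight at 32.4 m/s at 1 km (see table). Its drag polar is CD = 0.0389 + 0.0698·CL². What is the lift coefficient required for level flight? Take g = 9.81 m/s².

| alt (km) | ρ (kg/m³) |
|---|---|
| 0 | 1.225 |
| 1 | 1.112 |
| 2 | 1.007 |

At 1 km, from the table: ρ = 1.112 kg/m³.
In steady level flight, lift balances weight: W = mg = 9.66 × 9.81 = 94.765 N.
q = ½ρv² = ½ × 1.112 × 32.4² = 583.7 Pa.
Required CL = L/(qS) = 94.765/(583.7·2.61) = 0.06221.

CL = 0.0622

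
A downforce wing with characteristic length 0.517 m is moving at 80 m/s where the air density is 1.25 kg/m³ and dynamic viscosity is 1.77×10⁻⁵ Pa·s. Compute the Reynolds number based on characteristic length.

Re = 2.92×10^6

Re = ρ·v·c/μ = 1.25 × 80 × 0.517 / (1.77×10⁻⁵) = 2.92×10^6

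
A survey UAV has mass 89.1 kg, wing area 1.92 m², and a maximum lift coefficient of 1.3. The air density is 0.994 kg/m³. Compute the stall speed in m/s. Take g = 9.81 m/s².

Stall occurs when L = W at CL,max. W = mg = 89.1 × 9.81 = 874.1 N.
From L = ½ρV²S·CL,max = W: V_stall = √(2W/(ρSCL,max)) = √(2·874.1/(0.994·1.92·1.3))
V_stall = √704.6 = 26.5 m/s

V_stall = 26.5 m/s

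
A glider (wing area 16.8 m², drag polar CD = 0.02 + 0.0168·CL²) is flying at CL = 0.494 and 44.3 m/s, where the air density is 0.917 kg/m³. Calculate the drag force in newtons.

D = 364 N

CD = 0.02 + 0.0168 × 0.494² = 0.0241
D = ½ρv²S·CD = ½ × 0.917 × 44.3² × 16.8 × 0.0241 = 364 N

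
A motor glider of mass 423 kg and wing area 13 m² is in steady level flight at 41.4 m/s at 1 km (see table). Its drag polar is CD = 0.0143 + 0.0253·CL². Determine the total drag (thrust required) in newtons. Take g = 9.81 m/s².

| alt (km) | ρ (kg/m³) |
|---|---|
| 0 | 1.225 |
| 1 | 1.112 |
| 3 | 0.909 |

D = 212 N

At 1 km, from the table: ρ = 1.112 kg/m³.
In steady level flight, lift balances weight: W = mg = 423 × 9.81 = 4149.6 N.
Dynamic pressure q = 0.5 × 1.112 × 41.4² = 953 Pa.
Required CL = L/(qS) = 4149.6/(953·13) = 0.335.
CD = 0.0143 + 0.0253 × 0.335² = 0.01714.
D = q·S·CD = 953 × 13 × 0.01714 = 212.3 N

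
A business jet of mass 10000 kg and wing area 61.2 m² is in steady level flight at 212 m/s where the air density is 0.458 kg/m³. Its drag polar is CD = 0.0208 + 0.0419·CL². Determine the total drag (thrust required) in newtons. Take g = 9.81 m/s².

Level flight ⇒ L = W = m·g = 10000 × 9.81 = 98100 N.
q = ½ρv² = ½ × 0.458 × 212² = 10290 Pa.
CL = W/(q·S) = 98100 / (10290 × 61.2) = 0.1557.
CD = 0.0208 + 0.0419 × 0.1557² = 0.02182.
D = q·S·CD = 10290 × 61.2 × 0.02182 = 13740 N

D = 13700 N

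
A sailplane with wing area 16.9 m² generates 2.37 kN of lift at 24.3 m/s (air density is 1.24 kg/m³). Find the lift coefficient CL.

From L = ½ρv²S·CL, rearranging gives CL = 2L/(ρv²S).
CL = 2 × 2370 / (1.24 × 24.3² × 16.9) = 0.383

CL = 0.383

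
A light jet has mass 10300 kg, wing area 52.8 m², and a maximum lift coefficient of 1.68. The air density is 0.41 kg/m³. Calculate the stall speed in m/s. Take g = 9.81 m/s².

Stall occurs when L = W at CL,max. W = mg = 10300 × 9.81 = 1.01×10^5 N.
From L = ½ρV²S·CL,max = W: V_stall = √(2W/(ρSCL,max)) = √(2·1.01×10^5/(0.41·52.8·1.68))
V_stall = √5557 = 74.5 m/s

V_stall = 74.5 m/s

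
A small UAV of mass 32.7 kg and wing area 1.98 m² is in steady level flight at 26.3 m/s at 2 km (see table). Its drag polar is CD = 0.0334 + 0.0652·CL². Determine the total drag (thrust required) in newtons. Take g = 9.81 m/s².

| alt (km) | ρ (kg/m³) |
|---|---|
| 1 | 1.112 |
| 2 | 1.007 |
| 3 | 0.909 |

D = 32.8 N

At 2 km, from the table: ρ = 1.007 kg/m³.
In steady level flight, lift balances weight: W = mg = 32.7 × 9.81 = 320.79 N.
q = ½ρv² = ½ × 1.007 × 26.3² = 348.3 Pa.
CL = 2W/(ρv²S) = 2×320.79/(1.007×26.3²×1.98) = 0.4652.
CD = 0.0334 + 0.0652 × 0.4652² = 0.04751.
D = q·S·CD = 348.3 × 1.98 × 0.04751 = 32.76 N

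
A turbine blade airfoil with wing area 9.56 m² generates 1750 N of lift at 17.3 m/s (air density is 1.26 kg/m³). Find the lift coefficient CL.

CL = 0.971

From L = ½ρv²S·CL, rearranging gives CL = 2L/(ρv²S).
CL = 2 × 1750 / (1.26 × 17.3² × 9.56) = 0.971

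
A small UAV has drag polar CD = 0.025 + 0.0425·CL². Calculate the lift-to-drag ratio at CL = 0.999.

CD = 0.025 + 0.0425 × 0.999² = 0.06742
L/D = CL/CD = 0.999 / 0.06742 = 14.8

L/D = 14.8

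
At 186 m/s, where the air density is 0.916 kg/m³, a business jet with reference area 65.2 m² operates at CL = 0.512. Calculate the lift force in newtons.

L = ½ρv²S·CL = ½ × 0.916 × 186² × 65.2 × 0.512 = 5.29×10^5 N ≈ 529 kN

L = 5.29×10^5 N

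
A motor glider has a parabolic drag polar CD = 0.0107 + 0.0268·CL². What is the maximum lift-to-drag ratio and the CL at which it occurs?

(L/D)max = 29.5, at CL = 0.632

For CD = CD0 + K·CL², (L/D)max occurs at CL* = √(CD0/K) and equals 1/(2√(K·CD0)).
(L/D)max = 1/(2√(0.0268 × 0.0107)) = 1/(2 × 0.01693) = 29.5
CL* = √(0.0107/0.0268) = 0.632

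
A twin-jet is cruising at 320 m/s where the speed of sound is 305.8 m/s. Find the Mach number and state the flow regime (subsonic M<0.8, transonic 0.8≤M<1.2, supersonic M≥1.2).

M = 1.05 (transonic)

M = v/a = 320 / 305.8 = 1.05
M = 1.05 → transonic.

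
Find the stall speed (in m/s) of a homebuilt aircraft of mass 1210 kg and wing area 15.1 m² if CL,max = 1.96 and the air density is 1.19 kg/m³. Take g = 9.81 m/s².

V_stall = 26 m/s

Stall occurs when L = W at CL,max. W = mg = 1210 × 9.81 = 11870 N.
From L = ½ρV²S·CL,max = W: V_stall = √(2W/(ρSCL,max)) = √(2·11870/(1.19·15.1·1.96))
V_stall = √674.1 = 26 m/s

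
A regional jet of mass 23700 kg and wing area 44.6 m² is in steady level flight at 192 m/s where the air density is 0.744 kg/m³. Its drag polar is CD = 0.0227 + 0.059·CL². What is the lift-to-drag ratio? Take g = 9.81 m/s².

Level flight ⇒ L = W = m·g = 23700 × 9.81 = 2.325×10^5 N.
q = ½ρv² = ½ × 0.744 × 192² = 13710 Pa.
Required CL = L/(qS) = 2.325×10^5/(13710·44.6) = 0.3801.
CD = 0.0227 + 0.059 × 0.3801² = 0.03123.
L/D = CL/CD = 0.3801 / 0.03123 = 12.2

L/D = 12.2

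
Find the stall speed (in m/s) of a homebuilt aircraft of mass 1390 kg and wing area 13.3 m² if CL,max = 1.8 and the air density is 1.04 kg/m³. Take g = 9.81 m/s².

Stall occurs when L = W at CL,max. W = mg = 1390 × 9.81 = 13640 N.
V_stall = √(2W/(ρ·S·CL,max)) = √(2 × 13640 / (1.04 × 13.3 × 1.8))
V_stall = √1095 = 33.1 m/s

V_stall = 33.1 m/s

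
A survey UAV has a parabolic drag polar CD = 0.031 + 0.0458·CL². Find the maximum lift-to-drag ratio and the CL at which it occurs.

(L/D)max = 13.3, at CL = 0.823

For CD = CD0 + K·CL², (L/D)max occurs at CL* = √(CD0/K) and equals 1/(2√(K·CD0)).
(L/D)max = 1/(2√(0.0458 × 0.031)) = 1/(2 × 0.03768) = 13.3
CL* = √(0.031/0.0458) = 0.823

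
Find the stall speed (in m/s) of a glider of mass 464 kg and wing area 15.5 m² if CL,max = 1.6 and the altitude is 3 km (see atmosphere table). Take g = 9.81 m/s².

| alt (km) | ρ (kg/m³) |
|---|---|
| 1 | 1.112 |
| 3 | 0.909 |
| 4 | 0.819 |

V_stall = 20.1 m/s

At 3 km, from the table: ρ = 0.909 kg/m³.
Weight W = mg = 464 × 9.81 = 4552 N.
From L = ½ρV²S·CL,max = W: V_stall = √(2W/(ρSCL,max)) = √(2·4552/(0.909·15.5·1.6))
V_stall = √403.8 = 20.1 m/s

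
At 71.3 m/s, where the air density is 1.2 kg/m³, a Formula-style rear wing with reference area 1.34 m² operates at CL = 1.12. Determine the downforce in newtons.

L = 4580 N

L = ½ρv²S·CL = ½ × 1.2 × 71.3² × 1.34 × 1.12 = 4580 N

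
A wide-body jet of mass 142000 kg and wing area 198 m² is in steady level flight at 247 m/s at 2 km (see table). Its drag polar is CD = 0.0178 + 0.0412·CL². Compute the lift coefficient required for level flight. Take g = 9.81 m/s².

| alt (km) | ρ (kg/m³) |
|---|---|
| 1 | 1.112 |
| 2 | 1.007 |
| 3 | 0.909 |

At 2 km, from the table: ρ = 1.007 kg/m³.
Weight W = mg = 142000 × 9.81 = 1.393×10^6 N; in level flight L = W.
Dynamic pressure q = 0.5 × 1.007 × 247² = 30720 Pa.
CL = W/(q·S) = 1.393×10^6 / (30720 × 198) = 0.229.

CL = 0.229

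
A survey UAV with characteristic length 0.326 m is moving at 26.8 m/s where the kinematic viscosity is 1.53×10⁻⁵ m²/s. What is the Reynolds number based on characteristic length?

Re = v·c/ν = 26.8 × 0.326 / (1.53×10⁻⁵) = 5.71×10^5

Re = 5.71×10^5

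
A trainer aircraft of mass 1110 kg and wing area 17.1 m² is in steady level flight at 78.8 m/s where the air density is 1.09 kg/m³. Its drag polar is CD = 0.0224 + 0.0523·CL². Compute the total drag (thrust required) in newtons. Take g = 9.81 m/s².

D = 1400 N

Level flight ⇒ L = W = m·g = 1110 × 9.81 = 10889 N.
Dynamic pressure q = 0.5 × 1.09 × 78.8² = 3384 Pa.
CL = 2W/(ρv²S) = 2×10889/(1.09×78.8²×17.1) = 0.1882.
CD = 0.0224 + 0.0523 × 0.1882² = 0.02425.
D = q·S·CD = 3384 × 17.1 × 0.02425 = 1403 N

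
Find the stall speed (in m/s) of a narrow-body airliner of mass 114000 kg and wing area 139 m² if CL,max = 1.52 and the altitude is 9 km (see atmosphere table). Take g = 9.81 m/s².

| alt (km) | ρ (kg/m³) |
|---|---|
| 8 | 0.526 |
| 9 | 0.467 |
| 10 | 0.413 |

V_stall = 151 m/s

At 9 km, from the table: ρ = 0.467 kg/m³.
At stall, lift equals weight: L = W = m·g = 114000 × 9.81 = 1.118×10^6 N.
From L = ½ρV²S·CL,max = W: V_stall = √(2W/(ρSCL,max)) = √(2·1.118×10^6/(0.467·139·1.52))
V_stall = √22670 = 151 m/s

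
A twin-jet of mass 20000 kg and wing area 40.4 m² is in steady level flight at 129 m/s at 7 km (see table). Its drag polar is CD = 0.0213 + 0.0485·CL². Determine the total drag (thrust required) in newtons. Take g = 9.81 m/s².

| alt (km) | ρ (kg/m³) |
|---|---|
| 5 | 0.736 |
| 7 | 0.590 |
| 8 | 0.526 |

D = 13600 N

At 7 km, from the table: ρ = 0.590 kg/m³.
Weight W = mg = 20000 × 9.81 = 1.962×10^5 N; in level flight L = W.
Dynamic pressure q = 0.5 × 0.59 × 129² = 4909 Pa.
Required CL = L/(qS) = 1.962×10^5/(4909·40.4) = 0.9893.
CD = 0.0213 + 0.0485 × 0.9893² = 0.06877.
D = q·S·CD = 4909 × 40.4 × 0.06877 = 13640 N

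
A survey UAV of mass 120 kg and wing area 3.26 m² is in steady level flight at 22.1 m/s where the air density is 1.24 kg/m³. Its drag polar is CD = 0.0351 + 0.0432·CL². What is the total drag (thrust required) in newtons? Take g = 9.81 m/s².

D = 95.3 N

Weight W = mg = 120 × 9.81 = 1177.2 N; in level flight L = W.
Dynamic pressure q = 0.5 × 1.24 × 22.1² = 302.8 Pa.
CL = W/(q·S) = 1177.2 / (302.8 × 3.26) = 1.192.
CD = 0.0351 + 0.0432 × 1.192² = 0.09653.
D = q·S·CD = 302.8 × 3.26 × 0.09653 = 95.29 N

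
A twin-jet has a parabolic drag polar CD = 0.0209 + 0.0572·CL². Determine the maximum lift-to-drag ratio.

For CD = CD0 + K·CL², (L/D)max occurs at CL* = √(CD0/K) and equals 1/(2√(K·CD0)).
(L/D)max = 1/(2√(0.0572 × 0.0209)) = 1/(2 × 0.03458) = 14.5

(L/D)max = 14.5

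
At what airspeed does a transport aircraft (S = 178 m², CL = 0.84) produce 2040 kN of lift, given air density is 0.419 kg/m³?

v = 255 m/s

L = ½ρv²S·CL ⇒ v = √(2L/(ρ·S·CL))
v = √(2 × 2.04×10^6 / (0.419 × 178 × 0.84)) = √65120 = 255 m/s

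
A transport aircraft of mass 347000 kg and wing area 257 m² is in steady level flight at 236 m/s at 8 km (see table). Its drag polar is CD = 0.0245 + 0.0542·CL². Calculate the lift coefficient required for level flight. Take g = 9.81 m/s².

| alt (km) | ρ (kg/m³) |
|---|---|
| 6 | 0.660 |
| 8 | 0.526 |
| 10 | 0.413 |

At 8 km, from the table: ρ = 0.526 kg/m³.
Weight W = mg = 347000 × 9.81 = 3.4041×10^6 N; in level flight L = W.
Dynamic pressure q = 0.5 × 0.526 × 236² = 14650 Pa.
CL = 2W/(ρv²S) = 2×3.4041×10^6/(0.526×236²×257) = 0.9042.

CL = 0.904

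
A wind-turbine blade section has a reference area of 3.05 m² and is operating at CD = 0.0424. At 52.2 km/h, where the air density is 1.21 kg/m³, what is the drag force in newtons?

D = 16.4 N

Convert speed: v = 52.2 km/h ÷ 3.6 = 14.5 m/s.
Dynamic pressure q = ½ρv² = ½ × 1.21 × 14.5² = 127.2 Pa.
D = q·S·CD = 127.2 × 3.05 × 0.0424 = 16.4 N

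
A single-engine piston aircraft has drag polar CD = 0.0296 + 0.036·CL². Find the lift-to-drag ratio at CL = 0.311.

L/D = 9.4

CD = 0.0296 + 0.036 × 0.311² = 0.03308
L/D = CL/CD = 0.311 / 0.03308 = 9.4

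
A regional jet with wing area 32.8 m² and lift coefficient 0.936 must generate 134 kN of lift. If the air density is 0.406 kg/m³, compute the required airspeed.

v = 147 m/s

L = ½ρv²S·CL ⇒ v = √(2L/(ρ·S·CL))
v = √(2 × 1.34×10^5 / (0.406 × 32.8 × 0.936)) = √21500 = 147 m/s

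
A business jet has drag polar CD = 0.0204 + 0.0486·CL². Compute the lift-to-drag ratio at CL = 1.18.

L/D = 13.4

CD = 0.0204 + 0.0486 × 1.18² = 0.08807
L/D = CL/CD = 1.18 / 0.08807 = 13.4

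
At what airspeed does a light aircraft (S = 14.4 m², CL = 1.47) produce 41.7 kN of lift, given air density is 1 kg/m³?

v = 62.8 m/s

L = ½ρv²S·CL ⇒ v = √(2L/(ρ·S·CL))
v = √(2 × 41700 / (1 × 14.4 × 1.47)) = √3940 = 62.8 m/s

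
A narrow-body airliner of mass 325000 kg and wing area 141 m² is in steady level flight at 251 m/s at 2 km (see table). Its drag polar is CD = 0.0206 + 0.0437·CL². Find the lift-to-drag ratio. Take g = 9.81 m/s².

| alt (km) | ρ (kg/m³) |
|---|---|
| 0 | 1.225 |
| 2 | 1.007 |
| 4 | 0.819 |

At 2 km, from the table: ρ = 1.007 kg/m³.
Weight W = mg = 325000 × 9.81 = 3.1882×10^6 N; in level flight L = W.
Dynamic pressure q = 0.5 × 1.007 × 251² = 31720 Pa.
Required CL = L/(qS) = 3.1882×10^6/(31720·141) = 0.7128.
CD = 0.0206 + 0.0437 × 0.7128² = 0.04281.
L/D = CL/CD = 0.7128 / 0.04281 = 16.7

L/D = 16.7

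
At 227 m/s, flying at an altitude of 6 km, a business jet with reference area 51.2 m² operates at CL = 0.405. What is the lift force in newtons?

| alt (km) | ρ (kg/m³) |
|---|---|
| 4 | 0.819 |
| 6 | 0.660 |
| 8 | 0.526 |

At 6 km, from the table: ρ = 0.660 kg/m³.
Dynamic pressure q = ½ρv² = ½ × 0.66 × 227² = 17000 Pa.
L = q·S·CL = 17000 × 51.2 × 0.405 = 3.53×10^5 N ≈ 353 kN

L = 3.53×10^5 N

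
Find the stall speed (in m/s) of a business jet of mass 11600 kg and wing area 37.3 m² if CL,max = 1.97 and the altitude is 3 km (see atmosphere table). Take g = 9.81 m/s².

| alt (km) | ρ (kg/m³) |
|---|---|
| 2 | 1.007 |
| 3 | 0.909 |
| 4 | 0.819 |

At 3 km, from the table: ρ = 0.909 kg/m³.
Weight W = mg = 11600 × 9.81 = 1.138×10^5 N.
V_stall = √(2W/(ρ·S·CL,max)) = √(2 × 1.138×10^5 / (0.909 × 37.3 × 1.97))
V_stall = √3407 = 58.4 m/s

V_stall = 58.4 m/s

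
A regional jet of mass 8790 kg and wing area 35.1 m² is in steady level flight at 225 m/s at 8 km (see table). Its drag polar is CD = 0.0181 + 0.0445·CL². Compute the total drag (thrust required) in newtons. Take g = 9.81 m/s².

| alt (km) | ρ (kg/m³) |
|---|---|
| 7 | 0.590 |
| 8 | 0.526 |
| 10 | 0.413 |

D = 9170 N

At 8 km, from the table: ρ = 0.526 kg/m³.
Level flight ⇒ L = W = m·g = 8790 × 9.81 = 86230 N.
Dynamic pressure q = 0.5 × 0.526 × 225² = 13310 Pa.
Required CL = L/(qS) = 86230/(13310·35.1) = 0.1845.
CD = 0.0181 + 0.0445 × 0.1845² = 0.01962.
D = q·S·CD = 13310 × 35.1 × 0.01962 = 9167 N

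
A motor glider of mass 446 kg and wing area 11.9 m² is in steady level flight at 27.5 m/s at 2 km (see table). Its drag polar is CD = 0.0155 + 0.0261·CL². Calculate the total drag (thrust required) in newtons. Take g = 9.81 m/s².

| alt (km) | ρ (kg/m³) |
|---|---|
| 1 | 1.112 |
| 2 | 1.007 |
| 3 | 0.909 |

D = 180 N

At 2 km, from the table: ρ = 1.007 kg/m³.
Level flight ⇒ L = W = m·g = 446 × 9.81 = 4375.3 N.
q = ½ρv² = ½ × 1.007 × 27.5² = 380.8 Pa.
CL = 2W/(ρv²S) = 2×4375.3/(1.007×27.5²×11.9) = 0.9656.
CD = 0.0155 + 0.0261 × 0.9656² = 0.03983.
D = q·S·CD = 380.8 × 11.9 × 0.03983 = 180.5 N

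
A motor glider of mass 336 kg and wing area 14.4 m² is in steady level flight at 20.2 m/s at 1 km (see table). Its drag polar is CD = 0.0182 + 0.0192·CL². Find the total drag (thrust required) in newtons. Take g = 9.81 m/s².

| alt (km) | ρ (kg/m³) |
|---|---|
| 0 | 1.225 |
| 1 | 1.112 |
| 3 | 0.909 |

At 1 km, from the table: ρ = 1.112 kg/m³.
Weight W = mg = 336 × 9.81 = 3296.2 N; in level flight L = W.
q = ½ρv² = ½ × 1.112 × 20.2² = 226.9 Pa.
CL = 2W/(ρv²S) = 2×3296.2/(1.112×20.2²×14.4) = 1.009.
CD = 0.0182 + 0.0192 × 1.009² = 0.03775.
D = q·S·CD = 226.9 × 14.4 × 0.03775 = 123.3 N

D = 123 N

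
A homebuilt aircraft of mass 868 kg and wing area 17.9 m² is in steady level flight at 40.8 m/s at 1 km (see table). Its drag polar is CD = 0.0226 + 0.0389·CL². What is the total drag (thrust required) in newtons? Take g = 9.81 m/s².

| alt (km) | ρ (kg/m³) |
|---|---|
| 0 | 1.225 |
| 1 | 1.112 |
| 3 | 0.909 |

D = 545 N

At 1 km, from the table: ρ = 1.112 kg/m³.
In steady level flight, lift balances weight: W = mg = 868 × 9.81 = 8515.1 N.
q = ½ρv² = ½ × 1.112 × 40.8² = 925.5 Pa.
CL = 2W/(ρv²S) = 2×8515.1/(1.112×40.8²×17.9) = 0.514.
CD = 0.0226 + 0.0389 × 0.514² = 0.03288.
D = q·S·CD = 925.5 × 17.9 × 0.03288 = 544.7 N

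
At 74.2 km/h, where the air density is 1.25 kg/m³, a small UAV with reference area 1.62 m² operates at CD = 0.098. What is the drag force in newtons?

D = 42.2 N

Convert speed: v = 74.2 km/h ÷ 3.6 = 20.61 m/s.
D = ½ρv²S·CD = ½ × 1.25 × 20.61² × 1.62 × 0.098 = 42.2 N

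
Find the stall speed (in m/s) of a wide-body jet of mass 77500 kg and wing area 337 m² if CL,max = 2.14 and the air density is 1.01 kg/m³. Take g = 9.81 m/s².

At stall, lift equals weight: L = W = m·g = 77500 × 9.81 = 7.603×10^5 N.
From L = ½ρV²S·CL,max = W: V_stall = √(2W/(ρSCL,max)) = √(2·7.603×10^5/(1.01·337·2.14))
V_stall = √2088 = 45.7 m/s

V_stall = 45.7 m/s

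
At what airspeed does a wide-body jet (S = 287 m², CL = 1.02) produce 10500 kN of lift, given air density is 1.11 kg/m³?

v = 254 m/s

L = ½ρv²S·CL ⇒ v = √(2L/(ρ·S·CL))
v = √(2 × 1.05×10^7 / (1.11 × 287 × 1.02)) = √64630 = 254 m/s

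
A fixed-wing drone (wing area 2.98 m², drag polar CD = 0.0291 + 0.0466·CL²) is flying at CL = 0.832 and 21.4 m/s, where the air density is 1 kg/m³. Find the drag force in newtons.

D = 41.9 N

CD = 0.0291 + 0.0466 × 0.832² = 0.06136
D = ½ρv²S·CD = ½ × 1 × 21.4² × 2.98 × 0.06136 = 41.9 N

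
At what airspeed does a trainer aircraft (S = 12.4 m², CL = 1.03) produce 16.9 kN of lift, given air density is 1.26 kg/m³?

v = 45.8 m/s

L = ½ρv²S·CL ⇒ v = √(2L/(ρ·S·CL))
v = √(2 × 16900 / (1.26 × 12.4 × 1.03)) = √2100 = 45.8 m/s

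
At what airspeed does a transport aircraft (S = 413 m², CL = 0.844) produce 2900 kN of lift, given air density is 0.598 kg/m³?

L = ½ρv²S·CL ⇒ v = √(2L/(ρ·S·CL))
v = √(2 × 2.9×10^6 / (0.598 × 413 × 0.844)) = √27820 = 167 m/s

v = 167 m/s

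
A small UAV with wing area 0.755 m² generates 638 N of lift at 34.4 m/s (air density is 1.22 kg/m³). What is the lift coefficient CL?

CL = 1.17

From L = ½ρv²S·CL, rearranging gives CL = 2L/(ρv²S).
CL = 2 × 638 / (1.22 × 34.4² × 0.755) = 1.17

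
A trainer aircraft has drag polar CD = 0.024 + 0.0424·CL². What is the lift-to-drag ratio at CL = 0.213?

L/D = 8.22

CD = 0.024 + 0.0424 × 0.213² = 0.02592
L/D = CL/CD = 0.213 / 0.02592 = 8.22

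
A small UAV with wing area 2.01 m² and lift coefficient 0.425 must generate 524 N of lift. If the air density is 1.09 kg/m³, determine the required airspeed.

v = 33.5 m/s

L = ½ρv²S·CL ⇒ v = √(2L/(ρ·S·CL))
v = √(2 × 524 / (1.09 × 2.01 × 0.425)) = √1126 = 33.5 m/s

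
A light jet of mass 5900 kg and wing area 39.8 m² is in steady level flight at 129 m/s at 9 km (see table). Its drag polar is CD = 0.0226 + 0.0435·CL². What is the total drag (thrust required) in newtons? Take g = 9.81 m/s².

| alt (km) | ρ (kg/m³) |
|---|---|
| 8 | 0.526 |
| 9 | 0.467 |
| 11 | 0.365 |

At 9 km, from the table: ρ = 0.467 kg/m³.
Weight W = mg = 5900 × 9.81 = 57879 N; in level flight L = W.
Dynamic pressure q = 0.5 × 0.467 × 129² = 3886 Pa.
CL = 2W/(ρv²S) = 2×57879/(0.467×129²×39.8) = 0.3743.
CD = 0.0226 + 0.0435 × 0.3743² = 0.02869.
D = q·S·CD = 3886 × 39.8 × 0.02869 = 4437 N

D = 4440 N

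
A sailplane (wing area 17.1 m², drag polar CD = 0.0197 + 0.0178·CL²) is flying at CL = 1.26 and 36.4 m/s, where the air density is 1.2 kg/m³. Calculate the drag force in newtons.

D = 652 N

CD = 0.0197 + 0.0178 × 1.26² = 0.04796
D = ½ρv²S·CD = ½ × 1.2 × 36.4² × 17.1 × 0.04796 = 652 N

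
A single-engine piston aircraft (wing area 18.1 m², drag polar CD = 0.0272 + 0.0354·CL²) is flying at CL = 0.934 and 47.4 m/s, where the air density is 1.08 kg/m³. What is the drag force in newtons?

CD = 0.0272 + 0.0354 × 0.934² = 0.05808
D = ½ρv²S·CD = ½ × 1.08 × 47.4² × 18.1 × 0.05808 = 1280 N

D = 1280 N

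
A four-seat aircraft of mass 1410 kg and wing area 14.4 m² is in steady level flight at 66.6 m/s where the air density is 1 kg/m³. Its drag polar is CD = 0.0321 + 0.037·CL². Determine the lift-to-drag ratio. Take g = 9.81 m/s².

Level flight ⇒ L = W = m·g = 1410 × 9.81 = 13832 N.
q = ½ρv² = ½ × 1 × 66.6² = 2218 Pa.
Required CL = L/(qS) = 13832/(2218·14.4) = 0.4331.
CD = 0.0321 + 0.037 × 0.4331² = 0.03904.
L/D = CL/CD = 0.4331 / 0.03904 = 11.1

L/D = 11.1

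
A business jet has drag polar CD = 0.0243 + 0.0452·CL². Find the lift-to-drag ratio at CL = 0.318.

CD = 0.0243 + 0.0452 × 0.318² = 0.02887
L/D = CL/CD = 0.318 / 0.02887 = 11

L/D = 11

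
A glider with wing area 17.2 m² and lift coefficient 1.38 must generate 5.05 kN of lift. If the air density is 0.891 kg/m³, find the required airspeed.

v = 21.9 m/s

L = ½ρv²S·CL ⇒ v = √(2L/(ρ·S·CL))
v = √(2 × 5050 / (0.891 × 17.2 × 1.38)) = √477.6 = 21.9 m/s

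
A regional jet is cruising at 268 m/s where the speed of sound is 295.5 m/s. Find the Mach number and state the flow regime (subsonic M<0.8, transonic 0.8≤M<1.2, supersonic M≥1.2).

M = v/a = 268 / 295.5 = 0.907
M = 0.907 → transonic.

M = 0.907 (transonic)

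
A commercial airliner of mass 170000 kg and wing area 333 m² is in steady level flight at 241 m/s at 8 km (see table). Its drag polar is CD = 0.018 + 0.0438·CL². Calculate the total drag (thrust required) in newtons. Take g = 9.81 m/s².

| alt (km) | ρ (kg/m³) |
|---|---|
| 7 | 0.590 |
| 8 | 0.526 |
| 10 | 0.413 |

At 8 km, from the table: ρ = 0.526 kg/m³.
In steady level flight, lift balances weight: W = mg = 170000 × 9.81 = 1.6677×10^6 N.
q = ½ρv² = ½ × 0.526 × 241² = 15280 Pa.
Required CL = L/(qS) = 1.6677×10^6/(15280·333) = 0.3279.
CD = 0.018 + 0.0438 × 0.3279² = 0.02271.
D = q·S·CD = 15280 × 333 × 0.02271 = 1.155×10^5 N

D = 1.16×10^5 N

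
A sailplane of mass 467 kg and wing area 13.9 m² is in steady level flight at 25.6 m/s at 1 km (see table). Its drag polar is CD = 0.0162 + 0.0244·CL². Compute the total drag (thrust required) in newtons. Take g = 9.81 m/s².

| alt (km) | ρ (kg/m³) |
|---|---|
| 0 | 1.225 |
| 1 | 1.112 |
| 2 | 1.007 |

At 1 km, from the table: ρ = 1.112 kg/m³.
Level flight ⇒ L = W = m·g = 467 × 9.81 = 4581.3 N.
q = ½ρv² = ½ × 1.112 × 25.6² = 364.4 Pa.
CL = W/(q·S) = 4581.3 / (364.4 × 13.9) = 0.9045.
CD = 0.0162 + 0.0244 × 0.9045² = 0.03616.
D = q·S·CD = 364.4 × 13.9 × 0.03616 = 183.2 N

D = 183 N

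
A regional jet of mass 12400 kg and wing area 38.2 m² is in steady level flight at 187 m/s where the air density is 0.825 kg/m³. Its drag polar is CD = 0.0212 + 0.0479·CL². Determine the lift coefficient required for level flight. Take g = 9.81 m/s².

Weight W = mg = 12400 × 9.81 = 1.2164×10^5 N; in level flight L = W.
Dynamic pressure q = 0.5 × 0.825 × 187² = 14420 Pa.
CL = 2W/(ρv²S) = 2×1.2164×10^5/(0.825×187²×38.2) = 0.2208.

CL = 0.221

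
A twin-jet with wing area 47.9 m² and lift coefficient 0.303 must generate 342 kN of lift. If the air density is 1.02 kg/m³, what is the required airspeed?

v = 215 m/s

L = ½ρv²S·CL ⇒ v = √(2L/(ρ·S·CL))
v = √(2 × 3.42×10^5 / (1.02 × 47.9 × 0.303)) = √46200 = 215 m/s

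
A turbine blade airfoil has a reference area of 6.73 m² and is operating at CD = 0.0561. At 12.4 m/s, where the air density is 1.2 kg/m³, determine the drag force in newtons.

Dynamic pressure q = ½ρv² = ½ × 1.2 × 12.4² = 92.26 Pa.
D = q·S·CD = 92.26 × 6.73 × 0.0561 = 34.8 N

D = 34.8 N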